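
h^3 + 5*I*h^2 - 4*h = h*(h + I)*(h + 4*I)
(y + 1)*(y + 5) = y^2 + 6*y + 5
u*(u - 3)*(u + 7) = u^3 + 4*u^2 - 21*u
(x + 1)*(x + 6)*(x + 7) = x^3 + 14*x^2 + 55*x + 42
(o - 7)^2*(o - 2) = o^3 - 16*o^2 + 77*o - 98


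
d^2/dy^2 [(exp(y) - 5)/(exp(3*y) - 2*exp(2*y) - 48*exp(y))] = (4*exp(5*y) - 51*exp(4*y) + 306*exp(3*y) + 304*exp(2*y) - 1440*exp(y) - 11520)*exp(-y)/(exp(6*y) - 6*exp(5*y) - 132*exp(4*y) + 568*exp(3*y) + 6336*exp(2*y) - 13824*exp(y) - 110592)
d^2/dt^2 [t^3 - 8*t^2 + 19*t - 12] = 6*t - 16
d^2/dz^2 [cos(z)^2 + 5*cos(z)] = -5*cos(z) - 2*cos(2*z)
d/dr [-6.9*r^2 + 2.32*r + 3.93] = 2.32 - 13.8*r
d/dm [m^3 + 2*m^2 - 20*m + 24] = 3*m^2 + 4*m - 20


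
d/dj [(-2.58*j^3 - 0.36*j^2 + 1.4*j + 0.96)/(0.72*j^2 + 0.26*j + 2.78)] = (-1.8576*j^4 - 1.3416*j^3 - 22.6188*j^2 - 3.384*j + 3.6424)/(0.5184*j^4 + 0.3744*j^3 + 4.0708*j^2 + 1.4456*j + 7.7284)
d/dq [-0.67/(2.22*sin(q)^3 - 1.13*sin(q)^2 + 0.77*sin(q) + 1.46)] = (4.4622*sin(q)^2 - 1.5142*sin(q) + 0.5159)*cos(q)/(2.22*sin(q)^3 - 1.13*sin(q)^2 + 0.77*sin(q) + 1.46)^2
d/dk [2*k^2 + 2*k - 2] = 4*k + 2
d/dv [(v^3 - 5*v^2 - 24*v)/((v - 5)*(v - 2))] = (v^4 - 14*v^3 + 89*v^2 - 100*v - 240)/(v^4 - 14*v^3 + 69*v^2 - 140*v + 100)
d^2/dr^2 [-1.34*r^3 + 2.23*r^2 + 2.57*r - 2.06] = 4.46 - 8.04*r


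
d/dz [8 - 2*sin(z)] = -2*cos(z)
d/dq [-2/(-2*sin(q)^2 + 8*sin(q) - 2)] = 2*(2 - sin(q))*cos(q)/(sin(q)^2 - 4*sin(q) + 1)^2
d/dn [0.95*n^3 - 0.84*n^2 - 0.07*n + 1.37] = 2.85*n^2 - 1.68*n - 0.07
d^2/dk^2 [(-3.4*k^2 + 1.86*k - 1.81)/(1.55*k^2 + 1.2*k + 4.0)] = (21.5853*k^3 + 100.38885*k^2 - 89.3916*k - 109.4248)/(3.723875*k^6 + 8.649*k^5 + 35.526*k^4 + 46.368*k^3 + 91.68*k^2 + 57.6*k + 64.0)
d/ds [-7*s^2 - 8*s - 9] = -14*s - 8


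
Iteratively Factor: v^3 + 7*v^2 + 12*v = (v + 3)*(v^2 + 4*v) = (v + 3)*(v + 4)*(v)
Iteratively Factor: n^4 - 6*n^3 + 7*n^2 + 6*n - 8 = (n - 4)*(n^3 - 2*n^2 - n + 2) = (n - 4)*(n - 2)*(n^2 - 1) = (n - 4)*(n - 2)*(n - 1)*(n + 1)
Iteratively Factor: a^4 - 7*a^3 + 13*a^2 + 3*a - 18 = (a - 2)*(a^3 - 5*a^2 + 3*a + 9) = (a - 2)*(a + 1)*(a^2 - 6*a + 9) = (a - 3)*(a - 2)*(a + 1)*(a - 3)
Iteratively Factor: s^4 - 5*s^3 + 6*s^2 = (s - 3)*(s^3 - 2*s^2) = s*(s - 3)*(s^2 - 2*s) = s*(s - 3)*(s - 2)*(s)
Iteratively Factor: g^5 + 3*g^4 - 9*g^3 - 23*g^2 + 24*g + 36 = (g + 3)*(g^4 - 9*g^2 + 4*g + 12) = (g + 1)*(g + 3)*(g^3 - g^2 - 8*g + 12) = (g + 1)*(g + 3)^2*(g^2 - 4*g + 4) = (g - 2)*(g + 1)*(g + 3)^2*(g - 2)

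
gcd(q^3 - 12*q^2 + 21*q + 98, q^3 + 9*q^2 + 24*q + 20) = q + 2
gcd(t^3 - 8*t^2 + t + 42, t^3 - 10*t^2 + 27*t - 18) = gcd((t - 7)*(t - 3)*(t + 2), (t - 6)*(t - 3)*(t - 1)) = t - 3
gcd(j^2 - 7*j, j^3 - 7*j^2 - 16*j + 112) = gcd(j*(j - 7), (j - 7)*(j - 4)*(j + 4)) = j - 7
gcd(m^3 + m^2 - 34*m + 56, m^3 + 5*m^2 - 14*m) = m^2 + 5*m - 14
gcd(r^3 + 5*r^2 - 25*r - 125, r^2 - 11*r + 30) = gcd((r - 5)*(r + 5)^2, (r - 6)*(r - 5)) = r - 5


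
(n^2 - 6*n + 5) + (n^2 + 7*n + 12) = 2*n^2 + n + 17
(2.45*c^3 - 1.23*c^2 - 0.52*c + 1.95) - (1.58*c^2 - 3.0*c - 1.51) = 2.45*c^3 - 2.81*c^2 + 2.48*c + 3.46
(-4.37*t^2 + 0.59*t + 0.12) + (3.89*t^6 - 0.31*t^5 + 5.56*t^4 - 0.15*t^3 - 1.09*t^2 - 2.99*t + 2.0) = 3.89*t^6 - 0.31*t^5 + 5.56*t^4 - 0.15*t^3 - 5.46*t^2 - 2.4*t + 2.12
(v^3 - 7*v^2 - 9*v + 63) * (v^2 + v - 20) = v^5 - 6*v^4 - 36*v^3 + 194*v^2 + 243*v - 1260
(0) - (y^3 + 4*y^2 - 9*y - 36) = -y^3 - 4*y^2 + 9*y + 36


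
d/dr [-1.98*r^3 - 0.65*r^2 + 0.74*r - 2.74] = -5.94*r^2 - 1.3*r + 0.74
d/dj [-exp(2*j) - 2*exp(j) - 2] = -2*(exp(j) + 1)*exp(j)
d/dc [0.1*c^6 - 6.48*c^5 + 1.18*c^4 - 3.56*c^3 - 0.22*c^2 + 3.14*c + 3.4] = 0.6*c^5 - 32.4*c^4 + 4.72*c^3 - 10.68*c^2 - 0.44*c + 3.14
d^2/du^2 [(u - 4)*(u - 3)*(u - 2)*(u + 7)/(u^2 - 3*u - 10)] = 2*(u^6 - 9*u^5 - 3*u^4 + 249*u^3 - 1194*u^2 + 5652*u - 11632)/(u^6 - 9*u^5 - 3*u^4 + 153*u^3 + 30*u^2 - 900*u - 1000)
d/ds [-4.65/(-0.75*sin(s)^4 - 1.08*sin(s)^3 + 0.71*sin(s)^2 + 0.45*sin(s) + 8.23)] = (-13.95*sin(s)^3 - 15.066*sin(s)^2 + 6.603*sin(s) + 2.0925)*cos(s)/(-0.75*sin(s)^4 - 1.08*sin(s)^3 + 0.71*sin(s)^2 + 0.45*sin(s) + 8.23)^2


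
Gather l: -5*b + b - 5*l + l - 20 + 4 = -4*b - 4*l - 16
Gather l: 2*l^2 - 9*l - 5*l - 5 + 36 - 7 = 2*l^2 - 14*l + 24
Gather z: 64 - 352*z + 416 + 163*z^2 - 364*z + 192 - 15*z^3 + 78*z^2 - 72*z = -15*z^3 + 241*z^2 - 788*z + 672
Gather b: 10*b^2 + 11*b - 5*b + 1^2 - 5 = 10*b^2 + 6*b - 4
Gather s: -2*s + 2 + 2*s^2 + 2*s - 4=2*s^2 - 2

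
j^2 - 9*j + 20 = (j - 5)*(j - 4)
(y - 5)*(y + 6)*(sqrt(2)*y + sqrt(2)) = sqrt(2)*y^3 + 2*sqrt(2)*y^2 - 29*sqrt(2)*y - 30*sqrt(2)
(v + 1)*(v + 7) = v^2 + 8*v + 7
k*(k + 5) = k^2 + 5*k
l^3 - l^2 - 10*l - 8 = (l - 4)*(l + 1)*(l + 2)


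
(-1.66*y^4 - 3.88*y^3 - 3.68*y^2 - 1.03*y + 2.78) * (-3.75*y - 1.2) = 6.225*y^5 + 16.542*y^4 + 18.456*y^3 + 8.2785*y^2 - 9.189*y - 3.336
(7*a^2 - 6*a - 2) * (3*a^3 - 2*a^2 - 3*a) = 21*a^5 - 32*a^4 - 15*a^3 + 22*a^2 + 6*a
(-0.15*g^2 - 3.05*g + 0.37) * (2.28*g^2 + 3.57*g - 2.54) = -0.342*g^4 - 7.4895*g^3 - 9.6639*g^2 + 9.0679*g - 0.9398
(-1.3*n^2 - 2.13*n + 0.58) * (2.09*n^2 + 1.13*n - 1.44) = -2.717*n^4 - 5.9207*n^3 + 0.6773*n^2 + 3.7226*n - 0.8352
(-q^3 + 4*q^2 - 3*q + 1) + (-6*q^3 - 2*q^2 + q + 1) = -7*q^3 + 2*q^2 - 2*q + 2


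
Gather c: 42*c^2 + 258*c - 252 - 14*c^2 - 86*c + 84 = 28*c^2 + 172*c - 168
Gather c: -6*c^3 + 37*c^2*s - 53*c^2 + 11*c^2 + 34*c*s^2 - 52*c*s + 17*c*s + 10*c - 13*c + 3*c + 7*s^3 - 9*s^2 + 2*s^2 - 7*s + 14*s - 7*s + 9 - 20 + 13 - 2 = -6*c^3 + c^2*(37*s - 42) + c*(34*s^2 - 35*s) + 7*s^3 - 7*s^2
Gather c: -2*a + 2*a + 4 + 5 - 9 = 0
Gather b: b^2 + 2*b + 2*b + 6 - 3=b^2 + 4*b + 3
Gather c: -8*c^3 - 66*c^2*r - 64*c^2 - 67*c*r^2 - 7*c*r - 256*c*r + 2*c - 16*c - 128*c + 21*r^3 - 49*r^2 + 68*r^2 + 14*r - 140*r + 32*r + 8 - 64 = -8*c^3 + c^2*(-66*r - 64) + c*(-67*r^2 - 263*r - 142) + 21*r^3 + 19*r^2 - 94*r - 56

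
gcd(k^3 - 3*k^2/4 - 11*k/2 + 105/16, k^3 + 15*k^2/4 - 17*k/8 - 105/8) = k^2 + 3*k/4 - 35/8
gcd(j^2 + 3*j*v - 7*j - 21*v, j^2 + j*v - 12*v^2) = 1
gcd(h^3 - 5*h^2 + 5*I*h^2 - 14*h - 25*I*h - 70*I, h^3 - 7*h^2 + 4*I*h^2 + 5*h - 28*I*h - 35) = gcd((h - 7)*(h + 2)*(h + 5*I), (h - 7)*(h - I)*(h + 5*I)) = h^2 + h*(-7 + 5*I) - 35*I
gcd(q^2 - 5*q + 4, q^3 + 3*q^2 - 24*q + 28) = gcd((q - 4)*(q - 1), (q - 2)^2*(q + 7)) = 1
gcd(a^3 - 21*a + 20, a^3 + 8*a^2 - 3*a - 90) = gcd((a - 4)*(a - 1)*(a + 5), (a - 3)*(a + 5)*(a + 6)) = a + 5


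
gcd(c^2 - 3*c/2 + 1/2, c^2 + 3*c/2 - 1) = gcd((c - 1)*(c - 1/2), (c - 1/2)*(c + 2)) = c - 1/2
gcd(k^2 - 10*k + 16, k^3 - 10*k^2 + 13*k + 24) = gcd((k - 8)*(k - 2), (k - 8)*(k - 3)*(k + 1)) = k - 8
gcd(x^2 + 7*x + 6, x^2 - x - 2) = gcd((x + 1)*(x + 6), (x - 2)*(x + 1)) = x + 1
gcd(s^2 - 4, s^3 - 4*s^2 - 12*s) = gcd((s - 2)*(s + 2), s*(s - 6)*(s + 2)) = s + 2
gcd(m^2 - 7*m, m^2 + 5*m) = m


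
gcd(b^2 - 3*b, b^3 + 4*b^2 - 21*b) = b^2 - 3*b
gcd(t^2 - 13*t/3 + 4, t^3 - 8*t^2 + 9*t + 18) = t - 3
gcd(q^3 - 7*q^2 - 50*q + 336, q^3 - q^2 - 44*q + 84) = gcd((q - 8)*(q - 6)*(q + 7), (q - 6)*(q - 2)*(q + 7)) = q^2 + q - 42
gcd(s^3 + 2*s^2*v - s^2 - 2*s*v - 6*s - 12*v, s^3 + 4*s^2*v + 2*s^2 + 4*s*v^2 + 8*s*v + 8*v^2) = s^2 + 2*s*v + 2*s + 4*v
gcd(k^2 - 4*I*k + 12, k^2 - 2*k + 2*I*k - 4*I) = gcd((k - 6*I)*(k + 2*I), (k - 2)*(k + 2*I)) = k + 2*I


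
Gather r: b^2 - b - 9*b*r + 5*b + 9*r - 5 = b^2 + 4*b + r*(9 - 9*b) - 5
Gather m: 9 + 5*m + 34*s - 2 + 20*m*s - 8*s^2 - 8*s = m*(20*s + 5) - 8*s^2 + 26*s + 7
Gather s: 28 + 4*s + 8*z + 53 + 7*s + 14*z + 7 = 11*s + 22*z + 88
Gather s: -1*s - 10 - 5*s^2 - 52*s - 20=-5*s^2 - 53*s - 30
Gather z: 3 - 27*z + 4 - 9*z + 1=8 - 36*z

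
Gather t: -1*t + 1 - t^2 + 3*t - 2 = -t^2 + 2*t - 1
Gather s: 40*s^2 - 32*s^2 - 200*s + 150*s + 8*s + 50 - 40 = 8*s^2 - 42*s + 10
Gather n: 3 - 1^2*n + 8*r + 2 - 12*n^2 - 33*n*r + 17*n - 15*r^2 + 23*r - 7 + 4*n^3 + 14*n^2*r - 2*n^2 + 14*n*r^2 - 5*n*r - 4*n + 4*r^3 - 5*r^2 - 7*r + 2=4*n^3 + n^2*(14*r - 14) + n*(14*r^2 - 38*r + 12) + 4*r^3 - 20*r^2 + 24*r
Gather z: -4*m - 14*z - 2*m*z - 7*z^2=-4*m - 7*z^2 + z*(-2*m - 14)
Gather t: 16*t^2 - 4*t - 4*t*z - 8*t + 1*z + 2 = 16*t^2 + t*(-4*z - 12) + z + 2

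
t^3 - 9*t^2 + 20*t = t*(t - 5)*(t - 4)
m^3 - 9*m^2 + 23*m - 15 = (m - 5)*(m - 3)*(m - 1)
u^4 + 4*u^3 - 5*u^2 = u^2*(u - 1)*(u + 5)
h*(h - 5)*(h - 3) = h^3 - 8*h^2 + 15*h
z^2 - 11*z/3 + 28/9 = (z - 7/3)*(z - 4/3)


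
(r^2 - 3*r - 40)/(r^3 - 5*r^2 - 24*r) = (r + 5)/(r*(r + 3))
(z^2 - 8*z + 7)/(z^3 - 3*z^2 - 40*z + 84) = (z - 1)/(z^2 + 4*z - 12)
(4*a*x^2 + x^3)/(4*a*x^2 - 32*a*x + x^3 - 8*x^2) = x/(x - 8)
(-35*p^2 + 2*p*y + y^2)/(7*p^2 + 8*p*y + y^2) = (-5*p + y)/(p + y)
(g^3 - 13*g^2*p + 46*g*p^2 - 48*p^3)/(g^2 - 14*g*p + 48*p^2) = (-g^2 + 5*g*p - 6*p^2)/(-g + 6*p)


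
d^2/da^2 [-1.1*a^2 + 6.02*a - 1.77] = -2.20000000000000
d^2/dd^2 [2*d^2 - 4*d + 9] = 4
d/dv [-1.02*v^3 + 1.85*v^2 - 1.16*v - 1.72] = -3.06*v^2 + 3.7*v - 1.16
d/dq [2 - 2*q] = -2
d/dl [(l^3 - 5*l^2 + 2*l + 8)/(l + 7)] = 2*(l^3 + 8*l^2 - 35*l + 3)/(l^2 + 14*l + 49)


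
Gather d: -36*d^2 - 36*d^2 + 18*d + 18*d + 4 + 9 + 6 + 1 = -72*d^2 + 36*d + 20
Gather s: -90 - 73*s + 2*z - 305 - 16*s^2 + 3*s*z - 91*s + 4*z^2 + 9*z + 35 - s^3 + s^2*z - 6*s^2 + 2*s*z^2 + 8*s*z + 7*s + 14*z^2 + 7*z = -s^3 + s^2*(z - 22) + s*(2*z^2 + 11*z - 157) + 18*z^2 + 18*z - 360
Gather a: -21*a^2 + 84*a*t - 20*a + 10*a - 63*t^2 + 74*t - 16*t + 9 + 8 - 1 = -21*a^2 + a*(84*t - 10) - 63*t^2 + 58*t + 16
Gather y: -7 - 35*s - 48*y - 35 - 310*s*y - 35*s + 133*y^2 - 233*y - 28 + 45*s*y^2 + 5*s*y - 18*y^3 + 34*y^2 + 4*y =-70*s - 18*y^3 + y^2*(45*s + 167) + y*(-305*s - 277) - 70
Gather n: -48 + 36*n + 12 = 36*n - 36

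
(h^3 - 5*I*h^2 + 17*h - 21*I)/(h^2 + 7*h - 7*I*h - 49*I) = (h^2 + 2*I*h + 3)/(h + 7)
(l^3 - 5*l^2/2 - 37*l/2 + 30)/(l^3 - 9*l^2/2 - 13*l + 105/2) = (2*l^2 + 5*l - 12)/(2*l^2 + l - 21)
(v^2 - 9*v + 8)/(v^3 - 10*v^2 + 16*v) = (v - 1)/(v*(v - 2))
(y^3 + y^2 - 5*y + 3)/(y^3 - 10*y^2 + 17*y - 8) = (y + 3)/(y - 8)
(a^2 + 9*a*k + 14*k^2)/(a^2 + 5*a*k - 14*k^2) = (a + 2*k)/(a - 2*k)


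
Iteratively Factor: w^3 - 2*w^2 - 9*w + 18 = (w - 3)*(w^2 + w - 6) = (w - 3)*(w - 2)*(w + 3)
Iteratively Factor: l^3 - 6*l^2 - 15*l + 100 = (l - 5)*(l^2 - l - 20) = (l - 5)^2*(l + 4)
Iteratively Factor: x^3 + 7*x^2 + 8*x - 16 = (x + 4)*(x^2 + 3*x - 4) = (x - 1)*(x + 4)*(x + 4)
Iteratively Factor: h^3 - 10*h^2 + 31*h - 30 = (h - 5)*(h^2 - 5*h + 6) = (h - 5)*(h - 3)*(h - 2)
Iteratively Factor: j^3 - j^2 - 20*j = (j)*(j^2 - j - 20) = j*(j - 5)*(j + 4)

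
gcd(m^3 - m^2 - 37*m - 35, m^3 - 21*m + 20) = m + 5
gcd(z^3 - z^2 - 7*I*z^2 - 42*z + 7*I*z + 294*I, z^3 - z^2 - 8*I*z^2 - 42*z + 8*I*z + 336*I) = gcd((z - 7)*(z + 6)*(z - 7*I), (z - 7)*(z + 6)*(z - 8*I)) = z^2 - z - 42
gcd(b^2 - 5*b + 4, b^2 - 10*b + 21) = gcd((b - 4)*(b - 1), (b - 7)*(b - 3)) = 1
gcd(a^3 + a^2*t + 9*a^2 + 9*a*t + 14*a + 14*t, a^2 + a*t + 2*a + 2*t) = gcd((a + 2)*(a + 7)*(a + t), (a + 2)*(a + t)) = a^2 + a*t + 2*a + 2*t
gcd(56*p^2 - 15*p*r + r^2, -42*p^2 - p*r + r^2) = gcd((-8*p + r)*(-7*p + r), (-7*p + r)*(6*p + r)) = 7*p - r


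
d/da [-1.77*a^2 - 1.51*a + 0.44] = -3.54*a - 1.51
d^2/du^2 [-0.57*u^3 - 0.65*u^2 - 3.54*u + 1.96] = -3.42*u - 1.3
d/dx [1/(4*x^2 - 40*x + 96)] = (5 - x)/(2*(x^2 - 10*x + 24)^2)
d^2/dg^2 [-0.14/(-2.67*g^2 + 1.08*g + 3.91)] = (1.996092*g^2 - 0.807408*g - 0.14*(5.34*g - 1.08)*(10.68*g - 2.16) - 2.923116)/(-2.67*g^2 + 1.08*g + 3.91)^3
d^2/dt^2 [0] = 0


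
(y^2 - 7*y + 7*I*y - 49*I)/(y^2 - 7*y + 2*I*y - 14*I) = (y + 7*I)/(y + 2*I)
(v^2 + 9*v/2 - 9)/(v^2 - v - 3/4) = 2*(v + 6)/(2*v + 1)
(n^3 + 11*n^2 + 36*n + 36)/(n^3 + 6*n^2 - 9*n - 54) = (n + 2)/(n - 3)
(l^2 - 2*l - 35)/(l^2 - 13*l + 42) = (l + 5)/(l - 6)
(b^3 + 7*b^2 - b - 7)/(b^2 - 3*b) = (b^3 + 7*b^2 - b - 7)/(b*(b - 3))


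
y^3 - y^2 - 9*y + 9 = (y - 3)*(y - 1)*(y + 3)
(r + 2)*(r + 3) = r^2 + 5*r + 6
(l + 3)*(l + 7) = l^2 + 10*l + 21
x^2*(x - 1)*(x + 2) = x^4 + x^3 - 2*x^2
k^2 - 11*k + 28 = (k - 7)*(k - 4)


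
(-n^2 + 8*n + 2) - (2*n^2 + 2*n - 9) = -3*n^2 + 6*n + 11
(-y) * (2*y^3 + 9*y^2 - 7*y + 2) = -2*y^4 - 9*y^3 + 7*y^2 - 2*y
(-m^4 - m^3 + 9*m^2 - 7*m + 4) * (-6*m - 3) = 6*m^5 + 9*m^4 - 51*m^3 + 15*m^2 - 3*m - 12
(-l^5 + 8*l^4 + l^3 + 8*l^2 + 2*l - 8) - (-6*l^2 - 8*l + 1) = -l^5 + 8*l^4 + l^3 + 14*l^2 + 10*l - 9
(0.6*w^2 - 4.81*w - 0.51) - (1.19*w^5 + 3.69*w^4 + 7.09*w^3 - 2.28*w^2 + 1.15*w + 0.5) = -1.19*w^5 - 3.69*w^4 - 7.09*w^3 + 2.88*w^2 - 5.96*w - 1.01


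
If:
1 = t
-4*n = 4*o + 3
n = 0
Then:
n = 0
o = -3/4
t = 1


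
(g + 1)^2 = g^2 + 2*g + 1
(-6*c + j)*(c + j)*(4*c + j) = -24*c^3 - 26*c^2*j - c*j^2 + j^3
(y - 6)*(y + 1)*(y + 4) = y^3 - y^2 - 26*y - 24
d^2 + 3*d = d*(d + 3)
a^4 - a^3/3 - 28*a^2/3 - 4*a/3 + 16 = (a - 3)*(a - 4/3)*(a + 2)^2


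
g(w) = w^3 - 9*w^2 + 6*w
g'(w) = 3*w^2 - 18*w + 6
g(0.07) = 0.38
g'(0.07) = 4.75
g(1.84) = -13.20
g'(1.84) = -16.96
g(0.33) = 1.04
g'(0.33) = 0.39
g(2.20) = -19.71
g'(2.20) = -19.08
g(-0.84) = -11.98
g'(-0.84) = 23.24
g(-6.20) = -621.49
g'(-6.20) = 232.92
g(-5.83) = -539.04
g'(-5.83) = 212.91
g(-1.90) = -50.75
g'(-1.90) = 51.03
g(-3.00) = -126.00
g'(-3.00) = 87.00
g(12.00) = 504.00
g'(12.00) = 222.00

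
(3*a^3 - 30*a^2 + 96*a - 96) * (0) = 0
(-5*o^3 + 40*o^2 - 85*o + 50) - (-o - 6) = -5*o^3 + 40*o^2 - 84*o + 56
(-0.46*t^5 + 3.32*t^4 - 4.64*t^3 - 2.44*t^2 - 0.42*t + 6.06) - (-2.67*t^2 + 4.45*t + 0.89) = -0.46*t^5 + 3.32*t^4 - 4.64*t^3 + 0.23*t^2 - 4.87*t + 5.17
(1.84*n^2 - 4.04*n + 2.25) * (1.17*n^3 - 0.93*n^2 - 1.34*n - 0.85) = 2.1528*n^5 - 6.438*n^4 + 3.9241*n^3 + 1.7571*n^2 + 0.419*n - 1.9125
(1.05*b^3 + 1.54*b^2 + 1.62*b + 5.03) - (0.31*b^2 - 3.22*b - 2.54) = 1.05*b^3 + 1.23*b^2 + 4.84*b + 7.57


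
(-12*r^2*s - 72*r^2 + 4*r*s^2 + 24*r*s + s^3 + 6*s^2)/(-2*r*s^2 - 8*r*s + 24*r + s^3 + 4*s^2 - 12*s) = (6*r + s)/(s - 2)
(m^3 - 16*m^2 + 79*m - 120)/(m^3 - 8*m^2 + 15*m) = (m - 8)/m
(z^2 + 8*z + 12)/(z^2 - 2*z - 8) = (z + 6)/(z - 4)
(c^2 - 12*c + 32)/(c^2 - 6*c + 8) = (c - 8)/(c - 2)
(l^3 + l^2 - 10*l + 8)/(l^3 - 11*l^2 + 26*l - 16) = (l + 4)/(l - 8)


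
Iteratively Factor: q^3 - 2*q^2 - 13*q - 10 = (q + 1)*(q^2 - 3*q - 10) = (q + 1)*(q + 2)*(q - 5)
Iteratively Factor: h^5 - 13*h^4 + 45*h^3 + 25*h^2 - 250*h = (h - 5)*(h^4 - 8*h^3 + 5*h^2 + 50*h) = (h - 5)*(h + 2)*(h^3 - 10*h^2 + 25*h) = h*(h - 5)*(h + 2)*(h^2 - 10*h + 25) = h*(h - 5)^2*(h + 2)*(h - 5)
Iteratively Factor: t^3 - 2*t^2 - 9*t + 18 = (t + 3)*(t^2 - 5*t + 6) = (t - 3)*(t + 3)*(t - 2)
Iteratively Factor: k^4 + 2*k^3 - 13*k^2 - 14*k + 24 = (k + 2)*(k^3 - 13*k + 12) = (k - 1)*(k + 2)*(k^2 + k - 12) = (k - 3)*(k - 1)*(k + 2)*(k + 4)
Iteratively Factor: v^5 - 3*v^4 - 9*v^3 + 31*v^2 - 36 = (v - 3)*(v^4 - 9*v^2 + 4*v + 12) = (v - 3)*(v - 2)*(v^3 + 2*v^2 - 5*v - 6) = (v - 3)*(v - 2)*(v + 1)*(v^2 + v - 6) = (v - 3)*(v - 2)*(v + 1)*(v + 3)*(v - 2)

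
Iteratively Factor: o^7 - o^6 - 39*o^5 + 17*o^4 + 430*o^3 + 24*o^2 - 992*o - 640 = (o - 2)*(o^6 + o^5 - 37*o^4 - 57*o^3 + 316*o^2 + 656*o + 320) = (o - 5)*(o - 2)*(o^5 + 6*o^4 - 7*o^3 - 92*o^2 - 144*o - 64) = (o - 5)*(o - 2)*(o + 4)*(o^4 + 2*o^3 - 15*o^2 - 32*o - 16) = (o - 5)*(o - 2)*(o + 1)*(o + 4)*(o^3 + o^2 - 16*o - 16) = (o - 5)*(o - 2)*(o + 1)*(o + 4)^2*(o^2 - 3*o - 4) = (o - 5)*(o - 2)*(o + 1)^2*(o + 4)^2*(o - 4)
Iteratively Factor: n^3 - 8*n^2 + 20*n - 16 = (n - 2)*(n^2 - 6*n + 8) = (n - 2)^2*(n - 4)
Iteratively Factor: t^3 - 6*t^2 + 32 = (t - 4)*(t^2 - 2*t - 8) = (t - 4)^2*(t + 2)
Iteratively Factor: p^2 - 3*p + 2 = (p - 2)*(p - 1)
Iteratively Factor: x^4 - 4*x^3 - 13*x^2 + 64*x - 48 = (x - 4)*(x^3 - 13*x + 12) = (x - 4)*(x + 4)*(x^2 - 4*x + 3) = (x - 4)*(x - 1)*(x + 4)*(x - 3)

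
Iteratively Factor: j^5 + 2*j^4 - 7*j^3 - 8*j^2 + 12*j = (j - 1)*(j^4 + 3*j^3 - 4*j^2 - 12*j) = (j - 2)*(j - 1)*(j^3 + 5*j^2 + 6*j) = j*(j - 2)*(j - 1)*(j^2 + 5*j + 6) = j*(j - 2)*(j - 1)*(j + 3)*(j + 2)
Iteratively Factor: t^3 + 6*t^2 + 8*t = (t + 4)*(t^2 + 2*t) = t*(t + 4)*(t + 2)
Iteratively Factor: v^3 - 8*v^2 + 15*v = (v - 3)*(v^2 - 5*v) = (v - 5)*(v - 3)*(v)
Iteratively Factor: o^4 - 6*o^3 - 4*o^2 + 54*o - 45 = (o - 1)*(o^3 - 5*o^2 - 9*o + 45) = (o - 3)*(o - 1)*(o^2 - 2*o - 15) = (o - 3)*(o - 1)*(o + 3)*(o - 5)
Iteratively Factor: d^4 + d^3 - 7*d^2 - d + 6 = (d - 1)*(d^3 + 2*d^2 - 5*d - 6) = (d - 1)*(d + 1)*(d^2 + d - 6) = (d - 1)*(d + 1)*(d + 3)*(d - 2)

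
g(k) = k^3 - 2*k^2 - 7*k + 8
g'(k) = 3*k^2 - 4*k - 7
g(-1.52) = 10.51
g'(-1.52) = 6.01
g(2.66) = -5.95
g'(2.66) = 3.59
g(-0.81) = 11.83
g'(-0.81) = -1.79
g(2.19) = -6.42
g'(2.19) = -1.37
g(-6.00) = -238.00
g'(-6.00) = 125.00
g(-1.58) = 10.12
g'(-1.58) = 6.81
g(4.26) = 19.19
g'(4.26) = 30.40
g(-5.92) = -228.13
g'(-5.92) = 121.82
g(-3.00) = -16.00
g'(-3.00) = 32.00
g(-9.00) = -820.00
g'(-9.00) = 272.00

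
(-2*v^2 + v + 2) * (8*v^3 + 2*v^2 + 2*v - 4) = -16*v^5 + 4*v^4 + 14*v^3 + 14*v^2 - 8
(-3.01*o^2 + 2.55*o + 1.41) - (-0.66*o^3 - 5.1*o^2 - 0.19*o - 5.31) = 0.66*o^3 + 2.09*o^2 + 2.74*o + 6.72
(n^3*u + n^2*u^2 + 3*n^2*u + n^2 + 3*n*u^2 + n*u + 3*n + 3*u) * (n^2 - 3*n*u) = n^5*u - 2*n^4*u^2 + 3*n^4*u + n^4 - 3*n^3*u^3 - 6*n^3*u^2 - 2*n^3*u + 3*n^3 - 9*n^2*u^3 - 3*n^2*u^2 - 6*n^2*u - 9*n*u^2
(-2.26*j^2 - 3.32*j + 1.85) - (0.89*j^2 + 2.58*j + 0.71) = -3.15*j^2 - 5.9*j + 1.14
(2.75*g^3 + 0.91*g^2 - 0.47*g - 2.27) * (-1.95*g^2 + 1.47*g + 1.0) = -5.3625*g^5 + 2.268*g^4 + 5.0042*g^3 + 4.6456*g^2 - 3.8069*g - 2.27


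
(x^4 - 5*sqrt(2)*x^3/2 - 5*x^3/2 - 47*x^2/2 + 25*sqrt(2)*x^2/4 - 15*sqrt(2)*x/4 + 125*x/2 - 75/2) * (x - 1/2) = x^5 - 5*sqrt(2)*x^4/2 - 3*x^4 - 89*x^3/4 + 15*sqrt(2)*x^3/2 - 55*sqrt(2)*x^2/8 + 297*x^2/4 - 275*x/4 + 15*sqrt(2)*x/8 + 75/4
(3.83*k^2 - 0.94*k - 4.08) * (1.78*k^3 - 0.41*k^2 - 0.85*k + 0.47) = 6.8174*k^5 - 3.2435*k^4 - 10.1325*k^3 + 4.2719*k^2 + 3.0262*k - 1.9176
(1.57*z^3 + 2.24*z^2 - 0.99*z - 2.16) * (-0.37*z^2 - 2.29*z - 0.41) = -0.5809*z^5 - 4.4241*z^4 - 5.407*z^3 + 2.1479*z^2 + 5.3523*z + 0.8856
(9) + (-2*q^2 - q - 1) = -2*q^2 - q + 8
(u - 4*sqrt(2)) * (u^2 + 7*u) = u^3 - 4*sqrt(2)*u^2 + 7*u^2 - 28*sqrt(2)*u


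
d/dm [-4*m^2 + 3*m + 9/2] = 3 - 8*m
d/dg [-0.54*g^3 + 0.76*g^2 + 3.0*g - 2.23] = -1.62*g^2 + 1.52*g + 3.0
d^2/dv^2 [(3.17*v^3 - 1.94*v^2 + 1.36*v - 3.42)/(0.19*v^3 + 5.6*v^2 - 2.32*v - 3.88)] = (-6.885828*v^6 + 8.67859199999987*v^5 + 30.112872*v^4 + 129.72472*v^3 - 704.134368*v^2 + 715.103664*v - 268.33056)/(0.006859*v^9 + 0.60648*v^8 + 17.623944*v^7 + 160.384916*v^6 - 239.967552*v^5 - 264.344256*v^4 + 298.5476*v^3 + 190.262784*v^2 - 104.778624*v - 58.411072)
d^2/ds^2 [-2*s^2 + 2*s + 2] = -4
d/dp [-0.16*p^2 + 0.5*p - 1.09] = 0.5 - 0.32*p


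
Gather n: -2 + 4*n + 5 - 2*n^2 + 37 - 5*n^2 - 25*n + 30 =-7*n^2 - 21*n + 70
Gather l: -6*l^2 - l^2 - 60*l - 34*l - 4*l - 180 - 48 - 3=-7*l^2 - 98*l - 231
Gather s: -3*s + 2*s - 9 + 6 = -s - 3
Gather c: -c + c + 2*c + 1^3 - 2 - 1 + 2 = 2*c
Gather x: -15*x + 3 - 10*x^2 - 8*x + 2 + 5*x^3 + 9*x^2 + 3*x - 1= 5*x^3 - x^2 - 20*x + 4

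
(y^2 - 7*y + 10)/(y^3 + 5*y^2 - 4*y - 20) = (y - 5)/(y^2 + 7*y + 10)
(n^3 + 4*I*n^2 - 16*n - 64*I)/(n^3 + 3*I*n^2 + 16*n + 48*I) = (n^2 - 16)/(n^2 - I*n + 12)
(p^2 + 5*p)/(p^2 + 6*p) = (p + 5)/(p + 6)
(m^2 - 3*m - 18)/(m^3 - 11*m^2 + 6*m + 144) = 1/(m - 8)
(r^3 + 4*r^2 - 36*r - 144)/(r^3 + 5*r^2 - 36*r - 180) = (r + 4)/(r + 5)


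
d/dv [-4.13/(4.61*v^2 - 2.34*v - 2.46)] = (38.0786*v - 9.6642)/(-4.61*v^2 + 2.34*v + 2.46)^2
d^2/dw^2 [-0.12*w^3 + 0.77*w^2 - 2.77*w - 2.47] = 1.54 - 0.72*w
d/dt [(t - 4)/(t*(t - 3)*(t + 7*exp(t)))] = (t*(4 - t)*(t + 7*exp(t)) - t*(t - 4)*(t - 3)*(7*exp(t) + 1) + t*(t - 3)*(t + 7*exp(t)) + (4 - t)*(t - 3)*(t + 7*exp(t)))/(t^2*(t - 3)^2*(t + 7*exp(t))^2)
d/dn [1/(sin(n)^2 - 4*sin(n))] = 2*(2 - sin(n))*cos(n)/((sin(n) - 4)^2*sin(n)^2)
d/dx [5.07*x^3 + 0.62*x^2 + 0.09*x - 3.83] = 15.21*x^2 + 1.24*x + 0.09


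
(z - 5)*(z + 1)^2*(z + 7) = z^4 + 4*z^3 - 30*z^2 - 68*z - 35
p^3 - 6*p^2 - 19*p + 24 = (p - 8)*(p - 1)*(p + 3)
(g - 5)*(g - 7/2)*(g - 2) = g^3 - 21*g^2/2 + 69*g/2 - 35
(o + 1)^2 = o^2 + 2*o + 1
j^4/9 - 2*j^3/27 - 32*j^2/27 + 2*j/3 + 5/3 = (j/3 + 1/3)*(j/3 + 1)*(j - 3)*(j - 5/3)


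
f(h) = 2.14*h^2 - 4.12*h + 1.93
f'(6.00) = 21.56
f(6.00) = 54.25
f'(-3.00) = -16.96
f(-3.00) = 33.55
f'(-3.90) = -20.81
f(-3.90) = 50.55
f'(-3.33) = -18.37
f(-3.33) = 39.38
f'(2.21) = 5.34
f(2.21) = 3.28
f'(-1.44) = -10.28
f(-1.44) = 12.30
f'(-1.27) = -9.56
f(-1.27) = 10.61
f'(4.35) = 14.50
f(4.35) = 24.50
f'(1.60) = 2.73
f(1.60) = 0.82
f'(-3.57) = -19.40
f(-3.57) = 43.91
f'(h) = 4.28*h - 4.12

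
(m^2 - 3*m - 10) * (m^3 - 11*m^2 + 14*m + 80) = m^5 - 14*m^4 + 37*m^3 + 148*m^2 - 380*m - 800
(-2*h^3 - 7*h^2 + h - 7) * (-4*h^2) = 8*h^5 + 28*h^4 - 4*h^3 + 28*h^2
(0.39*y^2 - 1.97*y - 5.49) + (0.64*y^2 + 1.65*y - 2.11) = 1.03*y^2 - 0.32*y - 7.6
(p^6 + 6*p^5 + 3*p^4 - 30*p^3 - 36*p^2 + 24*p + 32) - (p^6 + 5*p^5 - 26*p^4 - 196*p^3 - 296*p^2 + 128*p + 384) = p^5 + 29*p^4 + 166*p^3 + 260*p^2 - 104*p - 352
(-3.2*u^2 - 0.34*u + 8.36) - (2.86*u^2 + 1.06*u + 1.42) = -6.06*u^2 - 1.4*u + 6.94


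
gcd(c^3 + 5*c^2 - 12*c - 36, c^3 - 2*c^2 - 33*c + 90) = c^2 + 3*c - 18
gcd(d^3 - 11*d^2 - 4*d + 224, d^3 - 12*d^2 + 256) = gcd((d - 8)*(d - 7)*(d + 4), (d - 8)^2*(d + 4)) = d^2 - 4*d - 32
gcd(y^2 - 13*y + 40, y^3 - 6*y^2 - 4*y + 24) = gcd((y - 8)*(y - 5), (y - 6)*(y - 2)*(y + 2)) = 1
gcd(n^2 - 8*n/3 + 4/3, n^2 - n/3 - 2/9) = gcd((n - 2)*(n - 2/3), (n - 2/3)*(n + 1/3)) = n - 2/3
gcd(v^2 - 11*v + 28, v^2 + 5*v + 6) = 1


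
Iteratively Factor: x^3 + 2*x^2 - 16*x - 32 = (x + 4)*(x^2 - 2*x - 8) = (x - 4)*(x + 4)*(x + 2)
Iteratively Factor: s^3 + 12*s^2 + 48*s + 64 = (s + 4)*(s^2 + 8*s + 16) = (s + 4)^2*(s + 4)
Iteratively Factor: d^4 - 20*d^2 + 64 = (d + 4)*(d^3 - 4*d^2 - 4*d + 16) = (d + 2)*(d + 4)*(d^2 - 6*d + 8) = (d - 4)*(d + 2)*(d + 4)*(d - 2)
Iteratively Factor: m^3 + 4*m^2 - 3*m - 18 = (m + 3)*(m^2 + m - 6) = (m + 3)^2*(m - 2)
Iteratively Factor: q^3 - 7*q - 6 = (q + 1)*(q^2 - q - 6) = (q + 1)*(q + 2)*(q - 3)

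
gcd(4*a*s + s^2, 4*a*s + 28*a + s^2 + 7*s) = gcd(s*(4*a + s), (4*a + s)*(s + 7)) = 4*a + s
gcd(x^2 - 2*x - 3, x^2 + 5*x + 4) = x + 1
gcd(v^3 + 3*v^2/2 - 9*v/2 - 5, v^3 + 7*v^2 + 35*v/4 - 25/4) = v + 5/2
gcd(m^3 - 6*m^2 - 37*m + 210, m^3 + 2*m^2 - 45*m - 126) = m^2 - m - 42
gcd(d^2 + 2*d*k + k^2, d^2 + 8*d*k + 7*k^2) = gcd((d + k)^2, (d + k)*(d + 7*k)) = d + k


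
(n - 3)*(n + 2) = n^2 - n - 6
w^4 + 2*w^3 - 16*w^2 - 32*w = w*(w - 4)*(w + 2)*(w + 4)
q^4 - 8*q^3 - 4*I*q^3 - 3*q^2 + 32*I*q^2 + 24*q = q*(q - 8)*(q - 3*I)*(q - I)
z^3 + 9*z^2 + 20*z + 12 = (z + 1)*(z + 2)*(z + 6)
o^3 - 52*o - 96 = (o - 8)*(o + 2)*(o + 6)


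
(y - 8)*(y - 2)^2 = y^3 - 12*y^2 + 36*y - 32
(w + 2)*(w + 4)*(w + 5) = w^3 + 11*w^2 + 38*w + 40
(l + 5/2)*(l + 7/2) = l^2 + 6*l + 35/4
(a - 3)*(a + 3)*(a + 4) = a^3 + 4*a^2 - 9*a - 36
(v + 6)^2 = v^2 + 12*v + 36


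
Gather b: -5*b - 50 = -5*b - 50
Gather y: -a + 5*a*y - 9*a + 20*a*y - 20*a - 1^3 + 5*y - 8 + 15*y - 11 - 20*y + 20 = 25*a*y - 30*a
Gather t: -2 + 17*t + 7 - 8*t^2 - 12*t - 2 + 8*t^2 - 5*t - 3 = 0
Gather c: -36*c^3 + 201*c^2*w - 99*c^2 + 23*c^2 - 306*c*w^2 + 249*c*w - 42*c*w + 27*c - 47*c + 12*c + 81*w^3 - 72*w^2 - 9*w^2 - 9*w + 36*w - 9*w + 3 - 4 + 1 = -36*c^3 + c^2*(201*w - 76) + c*(-306*w^2 + 207*w - 8) + 81*w^3 - 81*w^2 + 18*w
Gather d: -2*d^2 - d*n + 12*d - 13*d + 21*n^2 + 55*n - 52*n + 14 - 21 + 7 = -2*d^2 + d*(-n - 1) + 21*n^2 + 3*n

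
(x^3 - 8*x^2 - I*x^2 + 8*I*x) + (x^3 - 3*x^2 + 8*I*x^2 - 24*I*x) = 2*x^3 - 11*x^2 + 7*I*x^2 - 16*I*x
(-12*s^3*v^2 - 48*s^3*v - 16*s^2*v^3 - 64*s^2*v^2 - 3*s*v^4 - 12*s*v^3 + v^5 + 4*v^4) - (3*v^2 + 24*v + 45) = -12*s^3*v^2 - 48*s^3*v - 16*s^2*v^3 - 64*s^2*v^2 - 3*s*v^4 - 12*s*v^3 + v^5 + 4*v^4 - 3*v^2 - 24*v - 45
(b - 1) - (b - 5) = 4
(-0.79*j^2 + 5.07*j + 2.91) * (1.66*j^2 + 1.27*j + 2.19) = -1.3114*j^4 + 7.4129*j^3 + 9.5394*j^2 + 14.799*j + 6.3729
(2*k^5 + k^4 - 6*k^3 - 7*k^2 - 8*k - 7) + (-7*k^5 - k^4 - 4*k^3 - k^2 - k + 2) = -5*k^5 - 10*k^3 - 8*k^2 - 9*k - 5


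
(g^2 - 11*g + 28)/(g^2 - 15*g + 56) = (g - 4)/(g - 8)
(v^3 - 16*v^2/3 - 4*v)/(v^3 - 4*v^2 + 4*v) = (v^2 - 16*v/3 - 4)/(v^2 - 4*v + 4)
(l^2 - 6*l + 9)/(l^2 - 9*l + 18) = (l - 3)/(l - 6)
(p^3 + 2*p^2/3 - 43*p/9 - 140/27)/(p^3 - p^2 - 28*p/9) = (p + 5/3)/p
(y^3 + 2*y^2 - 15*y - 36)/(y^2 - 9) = (y^2 - y - 12)/(y - 3)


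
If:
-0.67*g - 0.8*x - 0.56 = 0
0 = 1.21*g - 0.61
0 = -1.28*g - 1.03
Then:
No Solution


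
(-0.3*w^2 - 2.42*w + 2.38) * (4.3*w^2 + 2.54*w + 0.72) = -1.29*w^4 - 11.168*w^3 + 3.8712*w^2 + 4.3028*w + 1.7136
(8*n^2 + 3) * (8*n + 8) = 64*n^3 + 64*n^2 + 24*n + 24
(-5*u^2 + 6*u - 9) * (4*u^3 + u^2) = -20*u^5 + 19*u^4 - 30*u^3 - 9*u^2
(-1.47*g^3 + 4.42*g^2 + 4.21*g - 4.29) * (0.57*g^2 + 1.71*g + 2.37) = -0.8379*g^5 + 0.00569999999999959*g^4 + 6.474*g^3 + 15.2292*g^2 + 2.6418*g - 10.1673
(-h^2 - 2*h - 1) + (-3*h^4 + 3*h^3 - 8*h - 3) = -3*h^4 + 3*h^3 - h^2 - 10*h - 4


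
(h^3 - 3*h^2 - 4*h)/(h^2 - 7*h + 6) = h*(h^2 - 3*h - 4)/(h^2 - 7*h + 6)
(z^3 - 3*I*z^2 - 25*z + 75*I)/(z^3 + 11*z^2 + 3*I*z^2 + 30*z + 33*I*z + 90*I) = (z^2 - z*(5 + 3*I) + 15*I)/(z^2 + 3*z*(2 + I) + 18*I)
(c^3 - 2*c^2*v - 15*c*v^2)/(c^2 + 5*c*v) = (c^2 - 2*c*v - 15*v^2)/(c + 5*v)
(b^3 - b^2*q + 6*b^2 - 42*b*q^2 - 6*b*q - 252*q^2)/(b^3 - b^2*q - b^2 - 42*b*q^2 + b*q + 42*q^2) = (b + 6)/(b - 1)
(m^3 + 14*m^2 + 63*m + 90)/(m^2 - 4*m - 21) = (m^2 + 11*m + 30)/(m - 7)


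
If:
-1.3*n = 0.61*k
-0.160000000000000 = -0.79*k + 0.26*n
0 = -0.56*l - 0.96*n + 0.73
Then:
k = 0.18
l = 1.44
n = -0.08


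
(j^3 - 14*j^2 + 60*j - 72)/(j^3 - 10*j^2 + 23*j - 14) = (j^2 - 12*j + 36)/(j^2 - 8*j + 7)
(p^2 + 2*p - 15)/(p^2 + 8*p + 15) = (p - 3)/(p + 3)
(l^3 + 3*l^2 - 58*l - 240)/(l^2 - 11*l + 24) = (l^2 + 11*l + 30)/(l - 3)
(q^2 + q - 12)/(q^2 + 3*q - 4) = (q - 3)/(q - 1)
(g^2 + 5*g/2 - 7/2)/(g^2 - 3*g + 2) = (g + 7/2)/(g - 2)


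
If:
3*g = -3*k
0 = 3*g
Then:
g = 0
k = 0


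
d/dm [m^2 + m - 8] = 2*m + 1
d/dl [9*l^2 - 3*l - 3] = 18*l - 3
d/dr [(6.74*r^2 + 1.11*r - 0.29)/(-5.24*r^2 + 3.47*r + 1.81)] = (29.2042*r^2 + 21.3596*r + 3.0154)/(27.4576*r^4 - 36.3656*r^3 - 6.9279*r^2 + 12.5614*r + 3.2761)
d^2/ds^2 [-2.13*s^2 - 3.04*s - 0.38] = -4.26000000000000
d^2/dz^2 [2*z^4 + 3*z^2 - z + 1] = 24*z^2 + 6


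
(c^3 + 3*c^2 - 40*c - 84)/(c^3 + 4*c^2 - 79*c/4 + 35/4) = 4*(c^2 - 4*c - 12)/(4*c^2 - 12*c + 5)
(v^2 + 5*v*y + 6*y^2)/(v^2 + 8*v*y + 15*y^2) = (v + 2*y)/(v + 5*y)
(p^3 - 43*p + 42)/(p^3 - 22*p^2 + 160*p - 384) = (p^2 + 6*p - 7)/(p^2 - 16*p + 64)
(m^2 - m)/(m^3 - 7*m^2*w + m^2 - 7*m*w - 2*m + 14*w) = m/(m^2 - 7*m*w + 2*m - 14*w)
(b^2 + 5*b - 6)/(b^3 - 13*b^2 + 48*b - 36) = (b + 6)/(b^2 - 12*b + 36)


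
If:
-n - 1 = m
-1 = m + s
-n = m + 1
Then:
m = -s - 1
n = s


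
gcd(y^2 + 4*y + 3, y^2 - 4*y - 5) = y + 1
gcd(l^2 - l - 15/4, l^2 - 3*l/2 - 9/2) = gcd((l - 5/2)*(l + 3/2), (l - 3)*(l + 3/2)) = l + 3/2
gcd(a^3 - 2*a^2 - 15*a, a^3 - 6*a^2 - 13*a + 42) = a + 3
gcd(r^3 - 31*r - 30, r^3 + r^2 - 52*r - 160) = r + 5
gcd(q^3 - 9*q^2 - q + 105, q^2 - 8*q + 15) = q - 5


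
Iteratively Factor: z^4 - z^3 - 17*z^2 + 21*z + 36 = (z + 4)*(z^3 - 5*z^2 + 3*z + 9) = (z - 3)*(z + 4)*(z^2 - 2*z - 3) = (z - 3)*(z + 1)*(z + 4)*(z - 3)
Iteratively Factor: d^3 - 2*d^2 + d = (d)*(d^2 - 2*d + 1) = d*(d - 1)*(d - 1)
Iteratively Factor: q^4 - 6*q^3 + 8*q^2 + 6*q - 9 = (q + 1)*(q^3 - 7*q^2 + 15*q - 9) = (q - 3)*(q + 1)*(q^2 - 4*q + 3) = (q - 3)*(q - 1)*(q + 1)*(q - 3)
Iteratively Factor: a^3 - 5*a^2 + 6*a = (a - 2)*(a^2 - 3*a) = a*(a - 2)*(a - 3)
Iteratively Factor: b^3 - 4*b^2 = (b - 4)*(b^2) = b*(b - 4)*(b)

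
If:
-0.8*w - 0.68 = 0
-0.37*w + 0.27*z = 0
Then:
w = -0.85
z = -1.16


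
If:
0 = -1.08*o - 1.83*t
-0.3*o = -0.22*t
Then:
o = 0.00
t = 0.00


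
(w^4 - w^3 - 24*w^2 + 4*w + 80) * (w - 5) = w^5 - 6*w^4 - 19*w^3 + 124*w^2 + 60*w - 400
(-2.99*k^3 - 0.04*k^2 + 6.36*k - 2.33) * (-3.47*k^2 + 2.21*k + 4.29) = 10.3753*k^5 - 6.4691*k^4 - 34.9847*k^3 + 21.9691*k^2 + 22.1351*k - 9.9957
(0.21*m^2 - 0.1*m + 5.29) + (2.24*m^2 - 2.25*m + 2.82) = 2.45*m^2 - 2.35*m + 8.11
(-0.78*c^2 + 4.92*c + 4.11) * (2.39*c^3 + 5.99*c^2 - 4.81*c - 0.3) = -1.8642*c^5 + 7.0866*c^4 + 43.0455*c^3 + 1.1877*c^2 - 21.2451*c - 1.233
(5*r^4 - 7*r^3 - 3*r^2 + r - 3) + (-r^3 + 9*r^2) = 5*r^4 - 8*r^3 + 6*r^2 + r - 3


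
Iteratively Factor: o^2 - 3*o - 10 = (o + 2)*(o - 5)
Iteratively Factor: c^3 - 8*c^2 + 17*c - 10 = (c - 1)*(c^2 - 7*c + 10) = (c - 2)*(c - 1)*(c - 5)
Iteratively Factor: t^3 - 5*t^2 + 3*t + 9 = (t - 3)*(t^2 - 2*t - 3) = (t - 3)*(t + 1)*(t - 3)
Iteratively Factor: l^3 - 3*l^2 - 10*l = (l - 5)*(l^2 + 2*l) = l*(l - 5)*(l + 2)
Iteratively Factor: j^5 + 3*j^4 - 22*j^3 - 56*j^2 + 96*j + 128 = (j - 4)*(j^4 + 7*j^3 + 6*j^2 - 32*j - 32) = (j - 4)*(j + 1)*(j^3 + 6*j^2 - 32) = (j - 4)*(j - 2)*(j + 1)*(j^2 + 8*j + 16) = (j - 4)*(j - 2)*(j + 1)*(j + 4)*(j + 4)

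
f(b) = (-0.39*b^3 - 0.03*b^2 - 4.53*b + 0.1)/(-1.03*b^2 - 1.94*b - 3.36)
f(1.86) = 1.04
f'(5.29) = 0.30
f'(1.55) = 0.29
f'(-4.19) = 0.08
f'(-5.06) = 0.16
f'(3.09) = 0.25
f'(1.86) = 0.26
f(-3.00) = -3.52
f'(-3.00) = -0.00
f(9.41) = 3.28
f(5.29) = 1.94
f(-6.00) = -3.83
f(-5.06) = -3.65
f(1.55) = 0.96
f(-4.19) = -3.55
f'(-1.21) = 1.91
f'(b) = (2.06*b + 1.94)*(-0.39*b^3 - 0.03*b^2 - 4.53*b + 0.1)/(-1.03*b^2 - 1.94*b - 3.36)^2 + (-1.17*b^2 - 0.06*b - 4.53)/(-1.03*b^2 - 1.94*b - 3.36)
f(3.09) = 1.34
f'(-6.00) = 0.22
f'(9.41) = 0.34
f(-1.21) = -2.47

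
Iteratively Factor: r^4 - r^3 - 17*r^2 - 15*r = (r + 1)*(r^3 - 2*r^2 - 15*r) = r*(r + 1)*(r^2 - 2*r - 15) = r*(r + 1)*(r + 3)*(r - 5)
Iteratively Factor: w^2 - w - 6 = (w - 3)*(w + 2)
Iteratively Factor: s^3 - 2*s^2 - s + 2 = (s - 1)*(s^2 - s - 2) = (s - 2)*(s - 1)*(s + 1)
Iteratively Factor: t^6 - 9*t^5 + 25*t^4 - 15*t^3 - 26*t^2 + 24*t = (t)*(t^5 - 9*t^4 + 25*t^3 - 15*t^2 - 26*t + 24) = t*(t - 1)*(t^4 - 8*t^3 + 17*t^2 + 2*t - 24) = t*(t - 3)*(t - 1)*(t^3 - 5*t^2 + 2*t + 8) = t*(t - 4)*(t - 3)*(t - 1)*(t^2 - t - 2) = t*(t - 4)*(t - 3)*(t - 1)*(t + 1)*(t - 2)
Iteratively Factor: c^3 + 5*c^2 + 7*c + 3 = (c + 1)*(c^2 + 4*c + 3) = (c + 1)*(c + 3)*(c + 1)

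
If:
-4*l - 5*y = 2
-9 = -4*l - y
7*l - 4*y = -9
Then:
No Solution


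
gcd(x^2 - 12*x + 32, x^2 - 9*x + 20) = x - 4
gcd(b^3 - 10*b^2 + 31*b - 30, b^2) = 1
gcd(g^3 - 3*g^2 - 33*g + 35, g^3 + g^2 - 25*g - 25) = g + 5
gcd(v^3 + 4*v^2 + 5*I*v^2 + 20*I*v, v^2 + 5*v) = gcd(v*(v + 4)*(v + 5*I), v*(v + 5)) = v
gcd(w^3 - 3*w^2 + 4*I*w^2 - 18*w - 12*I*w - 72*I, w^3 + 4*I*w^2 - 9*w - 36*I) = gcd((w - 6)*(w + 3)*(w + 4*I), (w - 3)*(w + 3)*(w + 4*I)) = w^2 + w*(3 + 4*I) + 12*I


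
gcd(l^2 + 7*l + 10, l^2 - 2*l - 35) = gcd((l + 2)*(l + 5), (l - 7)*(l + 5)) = l + 5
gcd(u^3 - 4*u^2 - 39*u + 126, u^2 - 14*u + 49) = u - 7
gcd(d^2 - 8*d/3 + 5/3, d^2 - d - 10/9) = d - 5/3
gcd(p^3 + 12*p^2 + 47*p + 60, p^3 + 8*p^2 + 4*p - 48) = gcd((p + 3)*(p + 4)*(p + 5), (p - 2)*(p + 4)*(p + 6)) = p + 4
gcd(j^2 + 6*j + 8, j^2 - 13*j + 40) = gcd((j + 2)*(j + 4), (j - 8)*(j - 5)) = 1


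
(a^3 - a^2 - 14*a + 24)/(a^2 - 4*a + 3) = (a^2 + 2*a - 8)/(a - 1)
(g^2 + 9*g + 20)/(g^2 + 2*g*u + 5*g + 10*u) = (g + 4)/(g + 2*u)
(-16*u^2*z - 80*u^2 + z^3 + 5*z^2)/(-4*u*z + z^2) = 4*u + 20*u/z + z + 5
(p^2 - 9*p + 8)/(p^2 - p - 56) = (p - 1)/(p + 7)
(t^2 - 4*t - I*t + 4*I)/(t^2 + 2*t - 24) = (t - I)/(t + 6)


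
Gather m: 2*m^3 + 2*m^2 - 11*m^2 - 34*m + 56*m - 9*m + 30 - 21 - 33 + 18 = 2*m^3 - 9*m^2 + 13*m - 6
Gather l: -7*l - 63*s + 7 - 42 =-7*l - 63*s - 35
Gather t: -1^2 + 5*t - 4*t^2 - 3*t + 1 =-4*t^2 + 2*t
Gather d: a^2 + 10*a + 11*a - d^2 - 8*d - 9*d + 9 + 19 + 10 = a^2 + 21*a - d^2 - 17*d + 38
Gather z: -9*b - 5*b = -14*b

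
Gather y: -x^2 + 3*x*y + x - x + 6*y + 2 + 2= -x^2 + y*(3*x + 6) + 4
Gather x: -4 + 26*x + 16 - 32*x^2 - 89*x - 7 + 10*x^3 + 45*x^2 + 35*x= 10*x^3 + 13*x^2 - 28*x + 5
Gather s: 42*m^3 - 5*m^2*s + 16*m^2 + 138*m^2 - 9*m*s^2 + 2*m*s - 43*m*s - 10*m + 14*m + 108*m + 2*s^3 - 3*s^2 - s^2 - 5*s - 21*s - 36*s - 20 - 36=42*m^3 + 154*m^2 + 112*m + 2*s^3 + s^2*(-9*m - 4) + s*(-5*m^2 - 41*m - 62) - 56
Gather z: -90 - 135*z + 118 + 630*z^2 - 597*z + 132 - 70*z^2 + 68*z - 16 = 560*z^2 - 664*z + 144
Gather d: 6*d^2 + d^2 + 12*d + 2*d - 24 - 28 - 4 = 7*d^2 + 14*d - 56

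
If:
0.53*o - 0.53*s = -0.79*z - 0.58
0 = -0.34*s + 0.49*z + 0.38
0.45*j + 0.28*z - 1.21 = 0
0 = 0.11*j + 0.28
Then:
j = -2.55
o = -0.39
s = 13.24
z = 8.41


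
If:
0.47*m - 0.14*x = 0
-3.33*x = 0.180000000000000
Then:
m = -0.02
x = -0.05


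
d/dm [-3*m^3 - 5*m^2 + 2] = m*(-9*m - 10)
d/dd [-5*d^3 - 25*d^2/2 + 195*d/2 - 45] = -15*d^2 - 25*d + 195/2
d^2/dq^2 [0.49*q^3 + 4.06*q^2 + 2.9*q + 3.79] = 2.94*q + 8.12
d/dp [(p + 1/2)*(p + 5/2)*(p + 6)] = 3*p^2 + 18*p + 77/4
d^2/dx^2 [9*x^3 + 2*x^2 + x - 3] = 54*x + 4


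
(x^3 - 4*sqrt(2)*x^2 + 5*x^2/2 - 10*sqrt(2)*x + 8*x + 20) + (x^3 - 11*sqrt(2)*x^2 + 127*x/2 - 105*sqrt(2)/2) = 2*x^3 - 15*sqrt(2)*x^2 + 5*x^2/2 - 10*sqrt(2)*x + 143*x/2 - 105*sqrt(2)/2 + 20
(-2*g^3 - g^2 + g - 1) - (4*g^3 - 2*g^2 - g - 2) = -6*g^3 + g^2 + 2*g + 1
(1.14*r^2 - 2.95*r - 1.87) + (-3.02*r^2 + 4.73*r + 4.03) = -1.88*r^2 + 1.78*r + 2.16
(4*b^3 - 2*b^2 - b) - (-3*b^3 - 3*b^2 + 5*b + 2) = 7*b^3 + b^2 - 6*b - 2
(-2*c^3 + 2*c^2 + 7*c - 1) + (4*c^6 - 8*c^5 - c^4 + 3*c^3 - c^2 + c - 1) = 4*c^6 - 8*c^5 - c^4 + c^3 + c^2 + 8*c - 2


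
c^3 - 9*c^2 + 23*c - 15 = (c - 5)*(c - 3)*(c - 1)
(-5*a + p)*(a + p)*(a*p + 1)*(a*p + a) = -5*a^4*p^2 - 5*a^4*p - 4*a^3*p^3 - 4*a^3*p^2 - 5*a^3*p - 5*a^3 + a^2*p^4 + a^2*p^3 - 4*a^2*p^2 - 4*a^2*p + a*p^3 + a*p^2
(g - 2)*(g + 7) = g^2 + 5*g - 14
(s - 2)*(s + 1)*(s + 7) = s^3 + 6*s^2 - 9*s - 14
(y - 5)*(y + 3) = y^2 - 2*y - 15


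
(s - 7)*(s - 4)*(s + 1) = s^3 - 10*s^2 + 17*s + 28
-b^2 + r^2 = (-b + r)*(b + r)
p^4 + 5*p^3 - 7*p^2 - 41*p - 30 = (p - 3)*(p + 1)*(p + 2)*(p + 5)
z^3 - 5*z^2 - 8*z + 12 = (z - 6)*(z - 1)*(z + 2)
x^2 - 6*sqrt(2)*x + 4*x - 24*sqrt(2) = (x + 4)*(x - 6*sqrt(2))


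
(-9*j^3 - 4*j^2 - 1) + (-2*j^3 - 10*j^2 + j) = -11*j^3 - 14*j^2 + j - 1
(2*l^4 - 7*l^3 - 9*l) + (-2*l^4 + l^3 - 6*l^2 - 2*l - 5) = -6*l^3 - 6*l^2 - 11*l - 5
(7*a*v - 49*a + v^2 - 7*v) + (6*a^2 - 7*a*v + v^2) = 6*a^2 - 49*a + 2*v^2 - 7*v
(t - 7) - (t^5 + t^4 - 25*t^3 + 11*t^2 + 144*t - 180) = -t^5 - t^4 + 25*t^3 - 11*t^2 - 143*t + 173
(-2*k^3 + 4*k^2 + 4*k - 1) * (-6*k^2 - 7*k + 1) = 12*k^5 - 10*k^4 - 54*k^3 - 18*k^2 + 11*k - 1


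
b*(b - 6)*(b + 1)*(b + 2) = b^4 - 3*b^3 - 16*b^2 - 12*b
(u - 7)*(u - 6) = u^2 - 13*u + 42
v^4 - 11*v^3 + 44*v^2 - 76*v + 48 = (v - 4)*(v - 3)*(v - 2)^2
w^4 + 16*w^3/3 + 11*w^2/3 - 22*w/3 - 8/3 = (w - 1)*(w + 1/3)*(w + 2)*(w + 4)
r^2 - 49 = (r - 7)*(r + 7)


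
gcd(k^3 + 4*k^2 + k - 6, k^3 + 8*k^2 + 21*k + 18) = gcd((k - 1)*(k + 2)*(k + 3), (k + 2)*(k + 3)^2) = k^2 + 5*k + 6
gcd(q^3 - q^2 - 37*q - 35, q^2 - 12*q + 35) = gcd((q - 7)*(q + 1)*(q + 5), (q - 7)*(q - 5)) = q - 7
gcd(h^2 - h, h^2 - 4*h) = h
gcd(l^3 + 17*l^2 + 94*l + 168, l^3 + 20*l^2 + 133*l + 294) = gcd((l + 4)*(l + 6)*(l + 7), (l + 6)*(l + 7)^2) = l^2 + 13*l + 42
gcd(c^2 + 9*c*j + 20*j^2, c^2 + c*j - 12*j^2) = c + 4*j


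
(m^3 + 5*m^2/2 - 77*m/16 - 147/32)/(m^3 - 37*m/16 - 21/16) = (m + 7/2)/(m + 1)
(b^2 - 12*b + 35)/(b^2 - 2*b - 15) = (b - 7)/(b + 3)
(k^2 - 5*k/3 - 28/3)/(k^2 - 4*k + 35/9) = 3*(3*k^2 - 5*k - 28)/(9*k^2 - 36*k + 35)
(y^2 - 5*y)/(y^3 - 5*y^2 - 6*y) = (5 - y)/(-y^2 + 5*y + 6)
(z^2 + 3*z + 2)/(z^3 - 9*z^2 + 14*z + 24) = (z + 2)/(z^2 - 10*z + 24)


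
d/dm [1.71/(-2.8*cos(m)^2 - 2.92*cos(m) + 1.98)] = -(9.576*cos(m) + 4.9932)*sin(m)/(2.8*cos(m)^2 + 2.92*cos(m) - 1.98)^2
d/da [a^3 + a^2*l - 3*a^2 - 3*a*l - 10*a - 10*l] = 3*a^2 + 2*a*l - 6*a - 3*l - 10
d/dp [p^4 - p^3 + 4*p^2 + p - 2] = 4*p^3 - 3*p^2 + 8*p + 1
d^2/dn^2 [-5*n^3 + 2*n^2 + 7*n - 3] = 4 - 30*n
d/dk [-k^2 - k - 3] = -2*k - 1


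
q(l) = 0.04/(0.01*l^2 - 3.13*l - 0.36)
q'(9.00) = 0.00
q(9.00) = -0.00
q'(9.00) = 0.00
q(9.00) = -0.00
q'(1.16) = 0.01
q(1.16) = -0.01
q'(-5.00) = 0.00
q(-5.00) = 0.00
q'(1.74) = 0.00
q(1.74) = -0.01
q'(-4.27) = 0.00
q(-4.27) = 0.00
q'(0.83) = 0.01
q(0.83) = -0.01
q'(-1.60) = 0.01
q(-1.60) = 0.01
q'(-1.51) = 0.01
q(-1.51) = 0.01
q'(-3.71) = 0.00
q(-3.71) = 0.00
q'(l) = 0.04*(3.13 - 0.02*l)/(0.01*l^2 - 3.13*l - 0.36)^2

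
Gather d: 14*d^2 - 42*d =14*d^2 - 42*d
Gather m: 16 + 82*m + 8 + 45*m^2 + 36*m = 45*m^2 + 118*m + 24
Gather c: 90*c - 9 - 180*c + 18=9 - 90*c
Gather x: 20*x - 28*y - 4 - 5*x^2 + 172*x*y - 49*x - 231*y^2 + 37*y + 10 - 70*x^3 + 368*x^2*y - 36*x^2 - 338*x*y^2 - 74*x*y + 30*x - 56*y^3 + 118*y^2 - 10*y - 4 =-70*x^3 + x^2*(368*y - 41) + x*(-338*y^2 + 98*y + 1) - 56*y^3 - 113*y^2 - y + 2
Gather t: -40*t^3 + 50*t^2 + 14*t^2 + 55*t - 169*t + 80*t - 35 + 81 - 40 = -40*t^3 + 64*t^2 - 34*t + 6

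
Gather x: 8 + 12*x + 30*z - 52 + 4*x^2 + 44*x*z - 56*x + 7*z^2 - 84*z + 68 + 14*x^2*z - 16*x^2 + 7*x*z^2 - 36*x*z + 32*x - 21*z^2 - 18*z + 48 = x^2*(14*z - 12) + x*(7*z^2 + 8*z - 12) - 14*z^2 - 72*z + 72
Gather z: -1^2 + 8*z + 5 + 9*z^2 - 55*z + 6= 9*z^2 - 47*z + 10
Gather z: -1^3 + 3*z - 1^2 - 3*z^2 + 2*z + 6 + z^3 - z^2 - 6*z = z^3 - 4*z^2 - z + 4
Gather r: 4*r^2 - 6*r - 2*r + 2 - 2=4*r^2 - 8*r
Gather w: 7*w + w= 8*w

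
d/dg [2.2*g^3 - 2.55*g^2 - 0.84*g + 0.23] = 6.6*g^2 - 5.1*g - 0.84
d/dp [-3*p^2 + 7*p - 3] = 7 - 6*p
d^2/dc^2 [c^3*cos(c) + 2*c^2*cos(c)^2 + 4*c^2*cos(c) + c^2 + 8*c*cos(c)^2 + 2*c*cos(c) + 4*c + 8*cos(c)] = -c^3*cos(c) - 6*c^2*sin(c) - 4*c^2*cos(c) - 4*c^2*cos(2*c) - 16*c*sin(c) - 8*c*sin(2*c) + 4*c*cos(c) - 16*c*cos(2*c) - 4*sin(c) - 16*sin(2*c) + 2*cos(2*c) + 4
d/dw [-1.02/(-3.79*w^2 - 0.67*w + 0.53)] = (-7.7316*w - 0.6834)/(3.79*w^2 + 0.67*w - 0.53)^2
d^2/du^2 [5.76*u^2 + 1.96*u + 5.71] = 11.5200000000000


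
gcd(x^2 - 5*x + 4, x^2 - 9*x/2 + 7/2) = x - 1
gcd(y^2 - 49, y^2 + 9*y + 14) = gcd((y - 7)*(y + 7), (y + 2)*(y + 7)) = y + 7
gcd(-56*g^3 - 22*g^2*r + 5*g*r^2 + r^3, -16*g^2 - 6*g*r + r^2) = 2*g + r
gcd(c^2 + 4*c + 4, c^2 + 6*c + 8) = c + 2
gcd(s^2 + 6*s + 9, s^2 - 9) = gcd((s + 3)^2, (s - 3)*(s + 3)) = s + 3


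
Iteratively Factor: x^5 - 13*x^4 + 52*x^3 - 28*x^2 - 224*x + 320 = (x - 4)*(x^4 - 9*x^3 + 16*x^2 + 36*x - 80) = (x - 4)*(x + 2)*(x^3 - 11*x^2 + 38*x - 40) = (x - 4)*(x - 2)*(x + 2)*(x^2 - 9*x + 20) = (x - 4)^2*(x - 2)*(x + 2)*(x - 5)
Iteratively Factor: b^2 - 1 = (b - 1)*(b + 1)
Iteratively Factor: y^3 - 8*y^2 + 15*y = (y - 5)*(y^2 - 3*y) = y*(y - 5)*(y - 3)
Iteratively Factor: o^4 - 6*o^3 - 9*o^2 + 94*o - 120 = (o - 3)*(o^3 - 3*o^2 - 18*o + 40) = (o - 3)*(o + 4)*(o^2 - 7*o + 10) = (o - 5)*(o - 3)*(o + 4)*(o - 2)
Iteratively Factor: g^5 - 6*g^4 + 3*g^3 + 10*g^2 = (g - 2)*(g^4 - 4*g^3 - 5*g^2) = (g - 5)*(g - 2)*(g^3 + g^2) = g*(g - 5)*(g - 2)*(g^2 + g) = g*(g - 5)*(g - 2)*(g + 1)*(g)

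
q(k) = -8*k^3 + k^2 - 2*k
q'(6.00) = -854.00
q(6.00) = -1704.00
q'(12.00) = -3434.00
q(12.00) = -13704.00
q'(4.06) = -389.49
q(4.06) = -527.02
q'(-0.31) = -4.93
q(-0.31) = 0.95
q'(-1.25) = -42.00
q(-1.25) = 19.69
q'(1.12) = -29.87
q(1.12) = -12.23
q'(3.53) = -294.00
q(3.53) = -346.49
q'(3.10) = -226.44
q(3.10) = -234.92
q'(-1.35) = -48.44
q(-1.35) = 24.21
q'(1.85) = -80.44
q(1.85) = -50.93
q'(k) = -24*k^2 + 2*k - 2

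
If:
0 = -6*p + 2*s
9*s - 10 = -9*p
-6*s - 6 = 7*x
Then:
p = 5/18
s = 5/6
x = -11/7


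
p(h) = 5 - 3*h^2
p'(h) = -6*h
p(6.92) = -138.66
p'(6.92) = -41.52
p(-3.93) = -41.33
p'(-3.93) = 23.58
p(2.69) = -16.71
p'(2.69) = -16.14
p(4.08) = -44.94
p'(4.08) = -24.48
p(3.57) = -33.23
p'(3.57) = -21.42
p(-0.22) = 4.85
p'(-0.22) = 1.32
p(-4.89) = -66.74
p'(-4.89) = 29.34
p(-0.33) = 4.67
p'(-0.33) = 1.98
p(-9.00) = -238.00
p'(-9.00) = 54.00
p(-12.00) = -427.00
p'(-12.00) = 72.00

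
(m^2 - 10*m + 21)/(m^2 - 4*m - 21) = (m - 3)/(m + 3)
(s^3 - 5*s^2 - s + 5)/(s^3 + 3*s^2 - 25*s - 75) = (s^2 - 1)/(s^2 + 8*s + 15)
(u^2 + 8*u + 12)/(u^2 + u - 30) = (u + 2)/(u - 5)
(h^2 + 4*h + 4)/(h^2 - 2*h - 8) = (h + 2)/(h - 4)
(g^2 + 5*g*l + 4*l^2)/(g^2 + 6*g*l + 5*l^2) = (g + 4*l)/(g + 5*l)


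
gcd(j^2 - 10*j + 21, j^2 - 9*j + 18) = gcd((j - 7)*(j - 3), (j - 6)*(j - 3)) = j - 3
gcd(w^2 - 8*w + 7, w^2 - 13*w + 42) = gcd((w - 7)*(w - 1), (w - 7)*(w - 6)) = w - 7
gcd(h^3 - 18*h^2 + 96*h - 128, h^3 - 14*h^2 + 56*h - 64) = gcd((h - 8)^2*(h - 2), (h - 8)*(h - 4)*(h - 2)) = h^2 - 10*h + 16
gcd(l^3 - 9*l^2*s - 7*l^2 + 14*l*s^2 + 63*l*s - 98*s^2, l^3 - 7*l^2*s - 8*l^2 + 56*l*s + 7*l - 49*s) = -l^2 + 7*l*s + 7*l - 49*s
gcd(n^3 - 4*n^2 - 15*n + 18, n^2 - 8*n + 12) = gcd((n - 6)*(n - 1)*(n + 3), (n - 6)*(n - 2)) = n - 6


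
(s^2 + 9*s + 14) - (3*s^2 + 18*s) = -2*s^2 - 9*s + 14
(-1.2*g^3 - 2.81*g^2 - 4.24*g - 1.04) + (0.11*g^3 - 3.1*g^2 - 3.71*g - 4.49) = -1.09*g^3 - 5.91*g^2 - 7.95*g - 5.53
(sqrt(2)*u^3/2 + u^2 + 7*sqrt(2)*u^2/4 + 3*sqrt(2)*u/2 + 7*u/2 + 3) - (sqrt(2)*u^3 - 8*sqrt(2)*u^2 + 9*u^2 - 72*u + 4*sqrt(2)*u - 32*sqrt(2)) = -sqrt(2)*u^3/2 - 8*u^2 + 39*sqrt(2)*u^2/4 - 5*sqrt(2)*u/2 + 151*u/2 + 3 + 32*sqrt(2)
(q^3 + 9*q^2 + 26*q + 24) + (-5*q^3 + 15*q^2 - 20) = -4*q^3 + 24*q^2 + 26*q + 4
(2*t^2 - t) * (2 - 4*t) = -8*t^3 + 8*t^2 - 2*t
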